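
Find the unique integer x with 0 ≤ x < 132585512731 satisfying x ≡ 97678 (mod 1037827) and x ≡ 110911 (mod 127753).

Write x = 97678 + 1037827·k. Then 1037827·k ≡ 110911 − 97678 ≡ 13233 (mod 127753).
Need 1037827⁻¹ mod 127753. Extended Euclid on (127753, 15803):
127753 = 8·15803 + 1329
15803 = 11·1329 + 1184
1329 = 1·1184 + 145
1184 = 8·145 + 24
145 = 6·24 + 1
24 = 24·1 + 0
Back-substitute:
1 = 145 − 6·24
1 = −6·1184 + 49·145
1 = 49·1329 − 55·1184
1 = −55·15803 + 654·1329
1 = 654·127753 − 5287·15803
1037827⁻¹ ≡ 122466 (mod 127753), so k ≡ 122466·13233 ≡ 45773 (mod 127753).
x = 97678 + 1037827·45773 = 47504552949.

47504552949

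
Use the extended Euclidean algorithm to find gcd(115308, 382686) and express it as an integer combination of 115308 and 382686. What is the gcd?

Apply Euclid's algorithm to 382686 and 115308:
382686 = 3*115308 + 36762
115308 = 3*36762 + 5022
36762 = 7*5022 + 1608
5022 = 3*1608 + 198
1608 = 8*198 + 24
198 = 8*24 + 6
24 = 4*6 + 0
gcd(115308, 382686) = 6.
Back-substituting:
6 = 198 − 8·24
6 = −8·1608 + 65·198
6 = 65·5022 − 203·1608
6 = −203·36762 + 1486·5022
6 = 1486·115308 − 4661·36762
6 = −4661·382686 + 15469·115308
So 6 = (-4661)·382686 + (15469)·115308.

6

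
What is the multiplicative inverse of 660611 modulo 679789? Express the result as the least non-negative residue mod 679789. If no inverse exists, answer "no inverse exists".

Run Euclid on (679789, 660611):
679789 = 1×660611 + 19178
660611 = 34×19178 + 8559
19178 = 2×8559 + 2060
8559 = 4×2060 + 319
2060 = 6×319 + 146
319 = 2×146 + 27
146 = 5×27 + 11
27 = 2×11 + 5
11 = 2×5 + 1
5 = 5×1 + 0
The gcd is 1. Working backward:
1 = 11 − 2·5
1 = −2·27 + 5·11
1 = 5·146 − 27·27
1 = −27·319 + 59·146
1 = 59·2060 − 381·319
1 = −381·8559 + 1583·2060
1 = 1583·19178 − 3547·8559
1 = −3547·660611 + 122181·19178
1 = 122181·679789 − 125728·660611
So 660611·(-125728) ≡ 1 (mod 679789), and -125728 ≡ 554061 (mod 679789).

554061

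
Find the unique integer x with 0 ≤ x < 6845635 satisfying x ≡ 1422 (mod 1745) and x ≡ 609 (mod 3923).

1652192

Write x = 1422 + 1745·k. Then 1745·k ≡ 609 − 1422 ≡ 3110 (mod 3923).
Need 1745⁻¹ mod 3923. Extended Euclid on (3923, 1745):
3923 = 2*1745 + 433
1745 = 4*433 + 13
433 = 33*13 + 4
13 = 3*4 + 1
4 = 4*1 + 0
Back-substitute:
1 = 13 − 3·4
1 = −3·433 + 100·13
1 = 100·1745 − 403·433
1 = −403·3923 + 906·1745
1745⁻¹ ≡ 906 (mod 3923), so k ≡ 906·3110 ≡ 946 (mod 3923).
x = 1422 + 1745·946 = 1652192.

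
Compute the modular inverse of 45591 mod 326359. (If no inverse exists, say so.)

gcd(326359, 45591) by repeated division:
326359 = 7*45591 + 7222
45591 = 6*7222 + 2259
7222 = 3*2259 + 445
2259 = 5*445 + 34
445 = 13*34 + 3
34 = 11*3 + 1
3 = 3*1 + 0
The gcd is 1. Working backward:
1 = 34 − 11·3
1 = −11·445 + 144·34
1 = 144·2259 − 731·445
1 = −731·7222 + 2337·2259
1 = 2337·45591 − 14753·7222
1 = −14753·326359 + 105608·45591
So 45591·105608 ≡ 1 (mod 326359).

105608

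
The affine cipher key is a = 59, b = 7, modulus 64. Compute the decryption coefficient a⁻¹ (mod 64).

gcd(64, 59) by repeated division:
64 = 1×59 + 5
59 = 11×5 + 4
5 = 1×4 + 1
4 = 4×1 + 0
The gcd is 1. Working backward:
1 = 5 − 4
1 = −59 + 12·5
1 = 12·64 − 13·59
So 59·(-13) ≡ 1 (mod 64), and -13 ≡ 51 (mod 64).

51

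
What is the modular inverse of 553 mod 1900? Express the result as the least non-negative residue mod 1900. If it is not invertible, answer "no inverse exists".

1017

Run Euclid on (1900, 553):
1900 = 3×553 + 241
553 = 2×241 + 71
241 = 3×71 + 28
71 = 2×28 + 15
28 = 1×15 + 13
15 = 1×13 + 2
13 = 6×2 + 1
2 = 2×1 + 0
The gcd is 1. Working backward:
1 = 13 − 6·2
1 = −6·15 + 7·13
1 = 7·28 − 13·15
1 = −13·71 + 33·28
1 = 33·241 − 112·71
1 = −112·553 + 257·241
1 = 257·1900 − 883·553
So 553·(-883) ≡ 1 (mod 1900), and -883 ≡ 1017 (mod 1900).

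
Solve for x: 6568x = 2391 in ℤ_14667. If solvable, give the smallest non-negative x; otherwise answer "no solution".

First find gcd(6568, 14667):
14667 = 2*6568 + 1531
6568 = 4*1531 + 444
1531 = 3*444 + 199
444 = 2*199 + 46
199 = 4*46 + 15
46 = 3*15 + 1
15 = 15*1 + 0
gcd = 1, so a unique solution mod 14667 exists.
Back-substitute for the Bézout coefficients:
1 = 46 − 3·15
1 = −3·199 + 13·46
1 = 13·444 − 29·199
1 = −29·1531 + 100·444
1 = 100·6568 − 429·1531
1 = −429·14667 + 958·6568
So 6568·(958) ≡ 1 (mod 14667), giving 6568⁻¹ ≡ 958.
x ≡ 6568⁻¹·2391 ≡ 958·2391 ≡ 2526 (mod 14667).

2526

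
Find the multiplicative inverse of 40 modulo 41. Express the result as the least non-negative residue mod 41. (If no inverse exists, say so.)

Run Euclid on (41, 40):
41 = 1*40 + 1
40 = 40*1 + 0
gcd = 1, so the inverse exists. Back-substitute:
1 = 41 − 40
So 40·(-1) ≡ 1 (mod 41), and -1 ≡ 40 (mod 41).

40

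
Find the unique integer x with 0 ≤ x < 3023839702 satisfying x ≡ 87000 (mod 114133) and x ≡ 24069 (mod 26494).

517451889

Write x = 87000 + 114133·k. Then 114133·k ≡ 24069 − 87000 ≡ 16551 (mod 26494).
Need 114133⁻¹ mod 26494. Extended Euclid on (26494, 8157):
26494 = 3×8157 + 2023
8157 = 4×2023 + 65
2023 = 31×65 + 8
65 = 8×8 + 1
8 = 8×1 + 0
Back-substitute:
1 = 65 − 8·8
1 = −8·2023 + 249·65
1 = 249·8157 − 1004·2023
1 = −1004·26494 + 3261·8157
114133⁻¹ ≡ 3261 (mod 26494), so k ≡ 3261·16551 ≡ 4533 (mod 26494).
x = 87000 + 114133·4533 = 517451889.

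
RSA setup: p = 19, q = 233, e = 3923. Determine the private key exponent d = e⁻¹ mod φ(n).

φ(n) = (p−1)(q−1) = 18·232 = 4176.
Need d with 3923·d ≡ 1 (mod 4176). Apply the extended Euclidean algorithm:
4176 = 1*3923 + 253
3923 = 15*253 + 128
253 = 1*128 + 125
128 = 1*125 + 3
125 = 41*3 + 2
3 = 1*2 + 1
2 = 2*1 + 0
Back-substitute:
1 = 3 − 2
1 = −125 + 42·3
1 = 42·128 − 43·125
1 = −43·253 + 85·128
1 = 85·3923 − 1318·253
1 = −1318·4176 + 1403·3923
So 3923·1403 ≡ 1 (mod 4176), hence d = 1403.

1403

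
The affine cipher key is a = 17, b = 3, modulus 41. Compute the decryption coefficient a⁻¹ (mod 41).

Extended Euclidean algorithm:
41 = 2·17 + 7
17 = 2·7 + 3
7 = 2·3 + 1
3 = 3·1 + 0
gcd = 1, so the inverse exists. Back-substitute:
1 = 7 − 2·3
1 = −2·17 + 5·7
1 = 5·41 − 12·17
Thus 17·(-12) ≡ 1 (mod 41); reducing, -12 mod 41 = 29.

29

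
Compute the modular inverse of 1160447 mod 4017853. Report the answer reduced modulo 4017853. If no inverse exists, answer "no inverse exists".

2291458

gcd(4017853, 1160447) by repeated division:
4017853 = 3×1160447 + 536512
1160447 = 2×536512 + 87423
536512 = 6×87423 + 11974
87423 = 7×11974 + 3605
11974 = 3×3605 + 1159
3605 = 3×1159 + 128
1159 = 9×128 + 7
128 = 18×7 + 2
7 = 3×2 + 1
2 = 2×1 + 0
Since gcd(1160447, 4017853) = 1, back-substitute to write 1 as a combination:
1 = 7 − 3·2
1 = −3·128 + 55·7
1 = 55·1159 − 498·128
1 = −498·3605 + 1549·1159
1 = 1549·11974 − 5145·3605
1 = −5145·87423 + 37564·11974
1 = 37564·536512 − 230529·87423
1 = −230529·1160447 + 498622·536512
1 = 498622·4017853 − 1726395·1160447
Thus 1160447·(-1726395) ≡ 1 (mod 4017853); reducing, -1726395 mod 4017853 = 2291458.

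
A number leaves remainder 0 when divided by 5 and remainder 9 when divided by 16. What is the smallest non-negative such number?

Write x = 0 + 5·k. Then 5·k ≡ 9 − 0 ≡ 9 (mod 16).
Need 5⁻¹ mod 16. Extended Euclid on (16, 5):
16 = 3·5 + 1
5 = 5·1 + 0
Back-substitute:
1 = 16 − 3·5
5⁻¹ ≡ 13 (mod 16), so k ≡ 13·9 ≡ 5 (mod 16).
x = 0 + 5·5 = 25.

25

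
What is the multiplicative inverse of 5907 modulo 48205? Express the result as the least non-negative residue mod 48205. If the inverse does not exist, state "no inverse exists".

Apply the Euclidean algorithm to 48205 and 5907:
48205 = 8·5907 + 949
5907 = 6·949 + 213
949 = 4·213 + 97
213 = 2·97 + 19
97 = 5·19 + 2
19 = 9·2 + 1
2 = 2·1 + 0
Since gcd(5907, 48205) = 1, back-substitute to write 1 as a combination:
1 = 19 − 9·2
1 = −9·97 + 46·19
1 = 46·213 − 101·97
1 = −101·949 + 450·213
1 = 450·5907 − 2801·949
1 = −2801·48205 + 22858·5907
So 5907·22858 ≡ 1 (mod 48205).

22858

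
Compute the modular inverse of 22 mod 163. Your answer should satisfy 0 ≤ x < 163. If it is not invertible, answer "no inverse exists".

Apply the Euclidean algorithm to 163 and 22:
163 = 7×22 + 9
22 = 2×9 + 4
9 = 2×4 + 1
4 = 4×1 + 0
gcd = 1, so the inverse exists. Back-substitute:
1 = 9 − 2·4
1 = −2·22 + 5·9
1 = 5·163 − 37·22
Hence 22⁻¹ ≡ -37 ≡ 126 (mod 163).

126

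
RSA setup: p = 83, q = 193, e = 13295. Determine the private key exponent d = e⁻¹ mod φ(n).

10511

φ(n) = (p−1)(q−1) = 82·192 = 15744.
Need d with 13295·d ≡ 1 (mod 15744). Apply the extended Euclidean algorithm:
15744 = 1*13295 + 2449
13295 = 5*2449 + 1050
2449 = 2*1050 + 349
1050 = 3*349 + 3
349 = 116*3 + 1
3 = 3*1 + 0
Back-substitute:
1 = 349 − 116·3
1 = −116·1050 + 349·349
1 = 349·2449 − 814·1050
1 = −814·13295 + 4419·2449
1 = 4419·15744 − 5233·13295
So 13295·(-5233) ≡ 1 (mod 15744), hence d ≡ -5233 ≡ 10511 (mod 15744).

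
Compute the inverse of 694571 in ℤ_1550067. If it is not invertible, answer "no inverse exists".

1351460

Apply the Euclidean algorithm to 1550067 and 694571:
1550067 = 2·694571 + 160925
694571 = 4·160925 + 50871
160925 = 3·50871 + 8312
50871 = 6·8312 + 999
8312 = 8·999 + 320
999 = 3·320 + 39
320 = 8·39 + 8
39 = 4·8 + 7
8 = 1·7 + 1
7 = 7·1 + 0
The gcd is 1. Working backward:
1 = 8 − 7
1 = −39 + 5·8
1 = 5·320 − 41·39
1 = −41·999 + 128·320
1 = 128·8312 − 1065·999
1 = −1065·50871 + 6518·8312
1 = 6518·160925 − 20619·50871
1 = −20619·694571 + 88994·160925
1 = 88994·1550067 − 198607·694571
Hence 694571⁻¹ ≡ -198607 ≡ 1351460 (mod 1550067).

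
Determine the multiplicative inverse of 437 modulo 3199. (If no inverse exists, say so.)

Apply the Euclidean algorithm to 3199 and 437:
3199 = 7·437 + 140
437 = 3·140 + 17
140 = 8·17 + 4
17 = 4·4 + 1
4 = 4·1 + 0
Since gcd(437, 3199) = 1, back-substitute to write 1 as a combination:
1 = 17 − 4·4
1 = −4·140 + 33·17
1 = 33·437 − 103·140
1 = −103·3199 + 754·437
So 437·754 ≡ 1 (mod 3199).

754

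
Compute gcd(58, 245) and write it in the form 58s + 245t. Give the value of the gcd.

Repeated division:
245 = 4×58 + 13
58 = 4×13 + 6
13 = 2×6 + 1
6 = 6×1 + 0
gcd(58, 245) = 1.
Back-substituting:
1 = 13 − 2·6
1 = −2·58 + 9·13
1 = 9·245 − 38·58
So 1 = (9)·245 + (-38)·58.

1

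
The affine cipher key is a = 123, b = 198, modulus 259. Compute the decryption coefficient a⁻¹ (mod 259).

gcd(259, 123) by repeated division:
259 = 2·123 + 13
123 = 9·13 + 6
13 = 2·6 + 1
6 = 6·1 + 0
The gcd is 1. Working backward:
1 = 13 − 2·6
1 = −2·123 + 19·13
1 = 19·259 − 40·123
Thus 123·(-40) ≡ 1 (mod 259); reducing, -40 mod 259 = 219.

219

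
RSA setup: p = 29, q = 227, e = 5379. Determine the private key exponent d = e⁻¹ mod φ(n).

φ(n) = (p−1)(q−1) = 28·226 = 6328.
Need d with 5379·d ≡ 1 (mod 6328). Apply the extended Euclidean algorithm:
6328 = 1·5379 + 949
5379 = 5·949 + 634
949 = 1·634 + 315
634 = 2·315 + 4
315 = 78·4 + 3
4 = 1·3 + 1
3 = 3·1 + 0
Back-substitute:
1 = 4 − 3
1 = −315 + 79·4
1 = 79·634 − 159·315
1 = −159·949 + 238·634
1 = 238·5379 − 1349·949
1 = −1349·6328 + 1587·5379
So 5379·1587 ≡ 1 (mod 6328), hence d = 1587.

1587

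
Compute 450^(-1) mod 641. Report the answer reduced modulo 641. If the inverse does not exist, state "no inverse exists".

Run Euclid on (641, 450):
641 = 1*450 + 191
450 = 2*191 + 68
191 = 2*68 + 55
68 = 1*55 + 13
55 = 4*13 + 3
13 = 4*3 + 1
3 = 3*1 + 0
The gcd is 1. Working backward:
1 = 13 − 4·3
1 = −4·55 + 17·13
1 = 17·68 − 21·55
1 = −21·191 + 59·68
1 = 59·450 − 139·191
1 = −139·641 + 198·450
So 450·198 ≡ 1 (mod 641).

198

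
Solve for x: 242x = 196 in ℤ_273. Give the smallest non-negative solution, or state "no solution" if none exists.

161

First find gcd(242, 273):
273 = 1×242 + 31
242 = 7×31 + 25
31 = 1×25 + 6
25 = 4×6 + 1
6 = 6×1 + 0
gcd = 1, so a unique solution mod 273 exists.
Back-substitute for the Bézout coefficients:
1 = 25 − 4·6
1 = −4·31 + 5·25
1 = 5·242 − 39·31
1 = −39·273 + 44·242
So 242·(44) ≡ 1 (mod 273), giving 242⁻¹ ≡ 44.
x ≡ 242⁻¹·196 ≡ 44·196 ≡ 161 (mod 273).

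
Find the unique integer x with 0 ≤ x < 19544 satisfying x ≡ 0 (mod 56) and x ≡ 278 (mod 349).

9352

Write x = 0 + 56·k. Then 56·k ≡ 278 − 0 ≡ 278 (mod 349).
Need 56⁻¹ mod 349. Extended Euclid on (349, 56):
349 = 6*56 + 13
56 = 4*13 + 4
13 = 3*4 + 1
4 = 4*1 + 0
Back-substitute:
1 = 13 − 3·4
1 = −3·56 + 13·13
1 = 13·349 − 81·56
56⁻¹ ≡ 268 (mod 349), so k ≡ 268·278 ≡ 167 (mod 349).
x = 0 + 56·167 = 9352.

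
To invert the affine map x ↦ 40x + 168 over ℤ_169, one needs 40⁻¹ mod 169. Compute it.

131

Apply the Euclidean algorithm to 169 and 40:
169 = 4×40 + 9
40 = 4×9 + 4
9 = 2×4 + 1
4 = 4×1 + 0
The gcd is 1. Working backward:
1 = 9 − 2·4
1 = −2·40 + 9·9
1 = 9·169 − 38·40
Thus 40·(-38) ≡ 1 (mod 169); reducing, -38 mod 169 = 131.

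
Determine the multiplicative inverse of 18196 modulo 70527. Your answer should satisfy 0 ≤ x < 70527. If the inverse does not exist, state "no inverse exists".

16624

Run Euclid on (70527, 18196):
70527 = 3*18196 + 15939
18196 = 1*15939 + 2257
15939 = 7*2257 + 140
2257 = 16*140 + 17
140 = 8*17 + 4
17 = 4*4 + 1
4 = 4*1 + 0
The gcd is 1. Working backward:
1 = 17 − 4·4
1 = −4·140 + 33·17
1 = 33·2257 − 532·140
1 = −532·15939 + 3757·2257
1 = 3757·18196 − 4289·15939
1 = −4289·70527 + 16624·18196
So 18196·16624 ≡ 1 (mod 70527).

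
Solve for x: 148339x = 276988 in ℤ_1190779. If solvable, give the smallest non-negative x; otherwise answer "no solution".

First find gcd(148339, 1190779):
1190779 = 8×148339 + 4067
148339 = 36×4067 + 1927
4067 = 2×1927 + 213
1927 = 9×213 + 10
213 = 21×10 + 3
10 = 3×3 + 1
3 = 3×1 + 0
gcd = 1, so a unique solution mod 1190779 exists.
Back-substitute for the Bézout coefficients:
1 = 10 − 3·3
1 = −3·213 + 64·10
1 = 64·1927 − 579·213
1 = −579·4067 + 1222·1927
1 = 1222·148339 − 44571·4067
1 = −44571·1190779 + 357790·148339
So 148339·(357790) ≡ 1 (mod 1190779), giving 148339⁻¹ ≡ 357790.
x ≡ 148339⁻¹·276988 ≡ 357790·276988 ≡ 954245 (mod 1190779).

954245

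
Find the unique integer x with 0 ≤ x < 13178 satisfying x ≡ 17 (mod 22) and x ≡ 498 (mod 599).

Write x = 17 + 22·k. Then 22·k ≡ 498 − 17 ≡ 481 (mod 599).
Need 22⁻¹ mod 599. Extended Euclid on (599, 22):
599 = 27·22 + 5
22 = 4·5 + 2
5 = 2·2 + 1
2 = 2·1 + 0
Back-substitute:
1 = 5 − 2·2
1 = −2·22 + 9·5
1 = 9·599 − 245·22
22⁻¹ ≡ 354 (mod 599), so k ≡ 354·481 ≡ 158 (mod 599).
x = 17 + 22·158 = 3493.

3493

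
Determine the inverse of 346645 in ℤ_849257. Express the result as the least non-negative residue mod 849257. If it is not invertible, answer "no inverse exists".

gcd(849257, 346645) by repeated division:
849257 = 2×346645 + 155967
346645 = 2×155967 + 34711
155967 = 4×34711 + 17123
34711 = 2×17123 + 465
17123 = 36×465 + 383
465 = 1×383 + 82
383 = 4×82 + 55
82 = 1×55 + 27
55 = 2×27 + 1
27 = 27×1 + 0
Since gcd(346645, 849257) = 1, back-substitute to write 1 as a combination:
1 = 55 − 2·27
1 = −2·82 + 3·55
1 = 3·383 − 14·82
1 = −14·465 + 17·383
1 = 17·17123 − 626·465
1 = −626·34711 + 1269·17123
1 = 1269·155967 − 5702·34711
1 = −5702·346645 + 12673·155967
1 = 12673·849257 − 31048·346645
So 346645·(-31048) ≡ 1 (mod 849257), and -31048 ≡ 818209 (mod 849257).

818209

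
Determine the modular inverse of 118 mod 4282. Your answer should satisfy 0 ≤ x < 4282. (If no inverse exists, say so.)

Compute gcd(118, 4282):
4282 = 36×118 + 34
118 = 3×34 + 16
34 = 2×16 + 2
16 = 8×2 + 0
gcd(118, 4282) = 2 ≠ 1, so 118 has no multiplicative inverse modulo 4282.

no inverse exists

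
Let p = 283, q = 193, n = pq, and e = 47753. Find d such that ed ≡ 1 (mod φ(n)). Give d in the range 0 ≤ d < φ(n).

φ(n) = (p−1)(q−1) = 282·192 = 54144.
Need d with 47753·d ≡ 1 (mod 54144). Apply the extended Euclidean algorithm:
54144 = 1×47753 + 6391
47753 = 7×6391 + 3016
6391 = 2×3016 + 359
3016 = 8×359 + 144
359 = 2×144 + 71
144 = 2×71 + 2
71 = 35×2 + 1
2 = 2×1 + 0
Back-substitute:
1 = 71 − 35·2
1 = −35·144 + 71·71
1 = 71·359 − 177·144
1 = −177·3016 + 1487·359
1 = 1487·6391 − 3151·3016
1 = −3151·47753 + 23544·6391
1 = 23544·54144 − 26695·47753
So 47753·(-26695) ≡ 1 (mod 54144), hence d ≡ -26695 ≡ 27449 (mod 54144).

27449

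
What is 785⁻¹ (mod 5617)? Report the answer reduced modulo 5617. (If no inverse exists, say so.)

4558

Run Euclid on (5617, 785):
5617 = 7·785 + 122
785 = 6·122 + 53
122 = 2·53 + 16
53 = 3·16 + 5
16 = 3·5 + 1
5 = 5·1 + 0
Since gcd(785, 5617) = 1, back-substitute to write 1 as a combination:
1 = 16 − 3·5
1 = −3·53 + 10·16
1 = 10·122 − 23·53
1 = −23·785 + 148·122
1 = 148·5617 − 1059·785
So 785·(-1059) ≡ 1 (mod 5617), and -1059 ≡ 4558 (mod 5617).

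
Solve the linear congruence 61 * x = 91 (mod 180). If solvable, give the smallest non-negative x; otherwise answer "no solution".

31

First find gcd(61, 180):
180 = 2*61 + 58
61 = 1*58 + 3
58 = 19*3 + 1
3 = 3*1 + 0
gcd = 1, so a unique solution mod 180 exists.
Back-substitute for the Bézout coefficients:
1 = 58 − 19·3
1 = −19·61 + 20·58
1 = 20·180 − 59·61
So 61·(-59) ≡ 1 (mod 180), giving 61⁻¹ ≡ 121.
x ≡ 61⁻¹·91 ≡ 121·91 ≡ 31 (mod 180).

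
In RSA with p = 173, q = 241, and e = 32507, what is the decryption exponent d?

φ(n) = (p−1)(q−1) = 172·240 = 41280.
Need d with 32507·d ≡ 1 (mod 41280). Apply the extended Euclidean algorithm:
41280 = 1·32507 + 8773
32507 = 3·8773 + 6188
8773 = 1·6188 + 2585
6188 = 2·2585 + 1018
2585 = 2·1018 + 549
1018 = 1·549 + 469
549 = 1·469 + 80
469 = 5·80 + 69
80 = 1·69 + 11
69 = 6·11 + 3
11 = 3·3 + 2
3 = 1·2 + 1
2 = 2·1 + 0
Back-substitute:
1 = 3 − 2
1 = −11 + 4·3
1 = 4·69 − 25·11
1 = −25·80 + 29·69
1 = 29·469 − 170·80
1 = −170·549 + 199·469
1 = 199·1018 − 369·549
1 = −369·2585 + 937·1018
1 = 937·6188 − 2243·2585
1 = −2243·8773 + 3180·6188
1 = 3180·32507 − 11783·8773
1 = −11783·41280 + 14963·32507
So 32507·14963 ≡ 1 (mod 41280), hence d = 14963.

14963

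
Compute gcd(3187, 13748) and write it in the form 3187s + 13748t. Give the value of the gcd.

Euclidean algorithm:
13748 = 4·3187 + 1000
3187 = 3·1000 + 187
1000 = 5·187 + 65
187 = 2·65 + 57
65 = 1·57 + 8
57 = 7·8 + 1
8 = 8·1 + 0
gcd(3187, 13748) = 1.
Express as a combination:
1 = 57 − 7·8
1 = −7·65 + 8·57
1 = 8·187 − 23·65
1 = −23·1000 + 123·187
1 = 123·3187 − 392·1000
1 = −392·13748 + 1691·3187
So 1 = (-392)·13748 + (1691)·3187.

1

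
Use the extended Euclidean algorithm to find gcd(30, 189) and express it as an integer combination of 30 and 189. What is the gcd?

3

Repeated division:
189 = 6×30 + 9
30 = 3×9 + 3
9 = 3×3 + 0
gcd(30, 189) = 3.
Back-substituting:
3 = 30 − 3·9
3 = −3·189 + 19·30
So 3 = (-3)·189 + (19)·30.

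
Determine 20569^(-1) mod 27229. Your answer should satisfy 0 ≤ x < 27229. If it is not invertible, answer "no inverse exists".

Apply the Euclidean algorithm to 27229 and 20569:
27229 = 1×20569 + 6660
20569 = 3×6660 + 589
6660 = 11×589 + 181
589 = 3×181 + 46
181 = 3×46 + 43
46 = 1×43 + 3
43 = 14×3 + 1
3 = 3×1 + 0
The gcd is 1. Working backward:
1 = 43 − 14·3
1 = −14·46 + 15·43
1 = 15·181 − 59·46
1 = −59·589 + 192·181
1 = 192·6660 − 2171·589
1 = −2171·20569 + 6705·6660
1 = 6705·27229 − 8876·20569
Hence 20569⁻¹ ≡ -8876 ≡ 18353 (mod 27229).

18353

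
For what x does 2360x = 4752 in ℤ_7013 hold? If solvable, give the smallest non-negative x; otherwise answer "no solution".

4923

First find gcd(2360, 7013):
7013 = 2·2360 + 2293
2360 = 1·2293 + 67
2293 = 34·67 + 15
67 = 4·15 + 7
15 = 2·7 + 1
7 = 7·1 + 0
gcd = 1, so a unique solution mod 7013 exists.
Back-substitute for the Bézout coefficients:
1 = 15 − 2·7
1 = −2·67 + 9·15
1 = 9·2293 − 308·67
1 = −308·2360 + 317·2293
1 = 317·7013 − 942·2360
So 2360·(-942) ≡ 1 (mod 7013), giving 2360⁻¹ ≡ 6071.
x ≡ 2360⁻¹·4752 ≡ 6071·4752 ≡ 4923 (mod 7013).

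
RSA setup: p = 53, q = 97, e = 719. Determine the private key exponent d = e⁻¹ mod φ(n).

φ(n) = (p−1)(q−1) = 52·96 = 4992.
Need d with 719·d ≡ 1 (mod 4992). Apply the extended Euclidean algorithm:
4992 = 6*719 + 678
719 = 1*678 + 41
678 = 16*41 + 22
41 = 1*22 + 19
22 = 1*19 + 3
19 = 6*3 + 1
3 = 3*1 + 0
Back-substitute:
1 = 19 − 6·3
1 = −6·22 + 7·19
1 = 7·41 − 13·22
1 = −13·678 + 215·41
1 = 215·719 − 228·678
1 = −228·4992 + 1583·719
So 719·1583 ≡ 1 (mod 4992), hence d = 1583.

1583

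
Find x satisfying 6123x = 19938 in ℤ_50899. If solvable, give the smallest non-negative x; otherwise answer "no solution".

First find gcd(6123, 50899):
50899 = 8·6123 + 1915
6123 = 3·1915 + 378
1915 = 5·378 + 25
378 = 15·25 + 3
25 = 8·3 + 1
3 = 3·1 + 0
gcd = 1, so a unique solution mod 50899 exists.
Back-substitute for the Bézout coefficients:
1 = 25 − 8·3
1 = −8·378 + 121·25
1 = 121·1915 − 613·378
1 = −613·6123 + 1960·1915
1 = 1960·50899 − 16293·6123
So 6123·(-16293) ≡ 1 (mod 50899), giving 6123⁻¹ ≡ 34606.
x ≡ 6123⁻¹·19938 ≡ 34606·19938 ≡ 38483 (mod 50899).

38483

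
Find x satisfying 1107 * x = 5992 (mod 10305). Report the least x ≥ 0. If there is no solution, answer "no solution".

gcd(1107, 10305):
10305 = 9×1107 + 342
1107 = 3×342 + 81
342 = 4×81 + 18
81 = 4×18 + 9
18 = 2×9 + 0
gcd = 9, but 9 ∤ 5992, so the congruence has no solution.

no solution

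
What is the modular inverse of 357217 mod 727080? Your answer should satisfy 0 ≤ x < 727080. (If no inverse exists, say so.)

Apply the Euclidean algorithm to 727080 and 357217:
727080 = 2·357217 + 12646
357217 = 28·12646 + 3129
12646 = 4·3129 + 130
3129 = 24·130 + 9
130 = 14·9 + 4
9 = 2·4 + 1
4 = 4·1 + 0
gcd = 1, so the inverse exists. Back-substitute:
1 = 9 − 2·4
1 = −2·130 + 29·9
1 = 29·3129 − 698·130
1 = −698·12646 + 2821·3129
1 = 2821·357217 − 79686·12646
1 = −79686·727080 + 162193·357217
So 357217·162193 ≡ 1 (mod 727080).

162193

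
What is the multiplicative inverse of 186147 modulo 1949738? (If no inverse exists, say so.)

1489031

Apply the Euclidean algorithm to 1949738 and 186147:
1949738 = 10×186147 + 88268
186147 = 2×88268 + 9611
88268 = 9×9611 + 1769
9611 = 5×1769 + 766
1769 = 2×766 + 237
766 = 3×237 + 55
237 = 4×55 + 17
55 = 3×17 + 4
17 = 4×4 + 1
4 = 4×1 + 0
The gcd is 1. Working backward:
1 = 17 − 4·4
1 = −4·55 + 13·17
1 = 13·237 − 56·55
1 = −56·766 + 181·237
1 = 181·1769 − 418·766
1 = −418·9611 + 2271·1769
1 = 2271·88268 − 20857·9611
1 = −20857·186147 + 43985·88268
1 = 43985·1949738 − 460707·186147
Hence 186147⁻¹ ≡ -460707 ≡ 1489031 (mod 1949738).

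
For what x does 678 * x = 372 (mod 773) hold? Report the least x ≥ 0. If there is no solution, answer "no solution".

First find gcd(678, 773):
773 = 1·678 + 95
678 = 7·95 + 13
95 = 7·13 + 4
13 = 3·4 + 1
4 = 4·1 + 0
gcd = 1, so a unique solution mod 773 exists.
Back-substitute for the Bézout coefficients:
1 = 13 − 3·4
1 = −3·95 + 22·13
1 = 22·678 − 157·95
1 = −157·773 + 179·678
So 678·(179) ≡ 1 (mod 773), giving 678⁻¹ ≡ 179.
x ≡ 678⁻¹·372 ≡ 179·372 ≡ 110 (mod 773).

110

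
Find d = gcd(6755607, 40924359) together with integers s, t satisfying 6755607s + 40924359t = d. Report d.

Repeated division:
40924359 = 6*6755607 + 390717
6755607 = 17*390717 + 113418
390717 = 3*113418 + 50463
113418 = 2*50463 + 12492
50463 = 4*12492 + 495
12492 = 25*495 + 117
495 = 4*117 + 27
117 = 4*27 + 9
27 = 3*9 + 0
gcd(6755607, 40924359) = 9.
Working backward:
9 = 117 − 4·27
9 = −4·495 + 17·117
9 = 17·12492 − 429·495
9 = −429·50463 + 1733·12492
9 = 1733·113418 − 3895·50463
9 = −3895·390717 + 13418·113418
9 = 13418·6755607 − 232001·390717
9 = −232001·40924359 + 1405424·6755607
So 9 = (-232001)·40924359 + (1405424)·6755607.

9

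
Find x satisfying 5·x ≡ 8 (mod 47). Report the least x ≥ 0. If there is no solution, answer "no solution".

First find gcd(5, 47):
47 = 9*5 + 2
5 = 2*2 + 1
2 = 2*1 + 0
gcd = 1, so a unique solution mod 47 exists.
Back-substitute for the Bézout coefficients:
1 = 5 − 2·2
1 = −2·47 + 19·5
So 5·(19) ≡ 1 (mod 47), giving 5⁻¹ ≡ 19.
x ≡ 5⁻¹·8 ≡ 19·8 ≡ 11 (mod 47).

11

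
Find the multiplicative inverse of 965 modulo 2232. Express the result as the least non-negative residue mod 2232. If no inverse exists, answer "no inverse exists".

Apply the Euclidean algorithm to 2232 and 965:
2232 = 2·965 + 302
965 = 3·302 + 59
302 = 5·59 + 7
59 = 8·7 + 3
7 = 2·3 + 1
3 = 3·1 + 0
The gcd is 1. Working backward:
1 = 7 − 2·3
1 = −2·59 + 17·7
1 = 17·302 − 87·59
1 = −87·965 + 278·302
1 = 278·2232 − 643·965
So 965·(-643) ≡ 1 (mod 2232), and -643 ≡ 1589 (mod 2232).

1589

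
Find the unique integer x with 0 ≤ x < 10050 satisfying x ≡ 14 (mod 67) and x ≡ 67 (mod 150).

3967

Write x = 14 + 67·k. Then 67·k ≡ 67 − 14 ≡ 53 (mod 150).
Need 67⁻¹ mod 150. Extended Euclid on (150, 67):
150 = 2*67 + 16
67 = 4*16 + 3
16 = 5*3 + 1
3 = 3*1 + 0
Back-substitute:
1 = 16 − 5·3
1 = −5·67 + 21·16
1 = 21·150 − 47·67
67⁻¹ ≡ 103 (mod 150), so k ≡ 103·53 ≡ 59 (mod 150).
x = 14 + 67·59 = 3967.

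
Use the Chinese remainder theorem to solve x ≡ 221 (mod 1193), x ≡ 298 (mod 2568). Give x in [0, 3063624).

588370

Write x = 221 + 1193·k. Then 1193·k ≡ 298 − 221 ≡ 77 (mod 2568).
Need 1193⁻¹ mod 2568. Extended Euclid on (2568, 1193):
2568 = 2·1193 + 182
1193 = 6·182 + 101
182 = 1·101 + 81
101 = 1·81 + 20
81 = 4·20 + 1
20 = 20·1 + 0
Back-substitute:
1 = 81 − 4·20
1 = −4·101 + 5·81
1 = 5·182 − 9·101
1 = −9·1193 + 59·182
1 = 59·2568 − 127·1193
1193⁻¹ ≡ 2441 (mod 2568), so k ≡ 2441·77 ≡ 493 (mod 2568).
x = 221 + 1193·493 = 588370.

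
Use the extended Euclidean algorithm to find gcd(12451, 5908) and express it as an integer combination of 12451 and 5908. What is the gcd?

Euclidean algorithm:
12451 = 2×5908 + 635
5908 = 9×635 + 193
635 = 3×193 + 56
193 = 3×56 + 25
56 = 2×25 + 6
25 = 4×6 + 1
6 = 6×1 + 0
gcd(12451, 5908) = 1.
Back-substituting:
1 = 25 − 4·6
1 = −4·56 + 9·25
1 = 9·193 − 31·56
1 = −31·635 + 102·193
1 = 102·5908 − 949·635
1 = −949·12451 + 2000·5908
So 1 = (-949)·12451 + (2000)·5908.

1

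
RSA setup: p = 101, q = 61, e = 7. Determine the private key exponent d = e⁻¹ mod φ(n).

5143

φ(n) = (p−1)(q−1) = 100·60 = 6000.
Need d with 7·d ≡ 1 (mod 6000). Apply the extended Euclidean algorithm:
6000 = 857×7 + 1
7 = 7×1 + 0
Back-substitute:
1 = 6000 − 857·7
So 7·(-857) ≡ 1 (mod 6000), hence d ≡ -857 ≡ 5143 (mod 6000).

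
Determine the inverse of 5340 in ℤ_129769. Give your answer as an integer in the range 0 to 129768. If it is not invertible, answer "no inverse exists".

124204

gcd(129769, 5340) by repeated division:
129769 = 24×5340 + 1609
5340 = 3×1609 + 513
1609 = 3×513 + 70
513 = 7×70 + 23
70 = 3×23 + 1
23 = 23×1 + 0
The gcd is 1. Working backward:
1 = 70 − 3·23
1 = −3·513 + 22·70
1 = 22·1609 − 69·513
1 = −69·5340 + 229·1609
1 = 229·129769 − 5565·5340
So 5340·(-5565) ≡ 1 (mod 129769), and -5565 ≡ 124204 (mod 129769).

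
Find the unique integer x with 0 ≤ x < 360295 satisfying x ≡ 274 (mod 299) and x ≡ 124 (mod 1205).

Write x = 274 + 299·k. Then 299·k ≡ 124 − 274 ≡ 1055 (mod 1205).
Need 299⁻¹ mod 1205. Extended Euclid on (1205, 299):
1205 = 4×299 + 9
299 = 33×9 + 2
9 = 4×2 + 1
2 = 2×1 + 0
Back-substitute:
1 = 9 − 4·2
1 = −4·299 + 133·9
1 = 133·1205 − 536·299
299⁻¹ ≡ 669 (mod 1205), so k ≡ 669·1055 ≡ 870 (mod 1205).
x = 274 + 299·870 = 260404.

260404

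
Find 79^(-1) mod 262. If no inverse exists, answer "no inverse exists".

gcd(262, 79) by repeated division:
262 = 3×79 + 25
79 = 3×25 + 4
25 = 6×4 + 1
4 = 4×1 + 0
The gcd is 1. Working backward:
1 = 25 − 6·4
1 = −6·79 + 19·25
1 = 19·262 − 63·79
Hence 79⁻¹ ≡ -63 ≡ 199 (mod 262).

199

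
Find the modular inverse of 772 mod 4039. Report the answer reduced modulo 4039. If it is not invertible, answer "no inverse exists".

361

Extended Euclidean algorithm:
4039 = 5*772 + 179
772 = 4*179 + 56
179 = 3*56 + 11
56 = 5*11 + 1
11 = 11*1 + 0
The gcd is 1. Working backward:
1 = 56 − 5·11
1 = −5·179 + 16·56
1 = 16·772 − 69·179
1 = −69·4039 + 361·772
So 772·361 ≡ 1 (mod 4039).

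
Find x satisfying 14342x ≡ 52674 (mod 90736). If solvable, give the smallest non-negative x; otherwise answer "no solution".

6267

First find gcd(14342, 90736):
90736 = 6*14342 + 4684
14342 = 3*4684 + 290
4684 = 16*290 + 44
290 = 6*44 + 26
44 = 1*26 + 18
26 = 1*18 + 8
18 = 2*8 + 2
8 = 4*2 + 0
gcd = 2 and 2 | 52674, so solutions exist. Divide through by 2: 7171x ≡ 26337 (mod 45368).
Now find 7171⁻¹ mod 45368:
45368 = 6·7171 + 2342
7171 = 3·2342 + 145
2342 = 16·145 + 22
145 = 6·22 + 13
22 = 1·13 + 9
13 = 1·9 + 4
9 = 2·4 + 1
4 = 4·1 + 0
Back-substitute:
1 = 9 − 2·4
1 = −2·13 + 3·9
1 = 3·22 − 5·13
1 = −5·145 + 33·22
1 = 33·2342 − 533·145
1 = −533·7171 + 1632·2342
1 = 1632·45368 − 10325·7171
So 7171·(-10325) ≡ 1 (mod 45368), i.e. 7171⁻¹ ≡ 35043.
Then x ≡ 35043·26337 ≡ 6267 (mod 45368); the smallest non-negative solution is x = 6267.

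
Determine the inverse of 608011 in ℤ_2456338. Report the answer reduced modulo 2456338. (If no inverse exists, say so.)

Extended Euclidean algorithm:
2456338 = 4·608011 + 24294
608011 = 25·24294 + 661
24294 = 36·661 + 498
661 = 1·498 + 163
498 = 3·163 + 9
163 = 18·9 + 1
9 = 9·1 + 0
The gcd is 1. Working backward:
1 = 163 − 18·9
1 = −18·498 + 55·163
1 = 55·661 − 73·498
1 = −73·24294 + 2683·661
1 = 2683·608011 − 67148·24294
1 = −67148·2456338 + 271275·608011
So 608011·271275 ≡ 1 (mod 2456338).

271275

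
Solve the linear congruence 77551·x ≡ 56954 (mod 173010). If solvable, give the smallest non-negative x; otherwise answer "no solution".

First find gcd(77551, 173010):
173010 = 2*77551 + 17908
77551 = 4*17908 + 5919
17908 = 3*5919 + 151
5919 = 39*151 + 30
151 = 5*30 + 1
30 = 30*1 + 0
gcd = 1, so a unique solution mod 173010 exists.
Back-substitute for the Bézout coefficients:
1 = 151 − 5·30
1 = −5·5919 + 196·151
1 = 196·17908 − 593·5919
1 = −593·77551 + 2568·17908
1 = 2568·173010 − 5729·77551
So 77551·(-5729) ≡ 1 (mod 173010), giving 77551⁻¹ ≡ 167281.
x ≡ 77551⁻¹·56954 ≡ 167281·56954 ≡ 7394 (mod 173010).

7394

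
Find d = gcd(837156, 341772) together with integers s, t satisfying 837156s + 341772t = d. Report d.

Euclidean algorithm:
837156 = 2*341772 + 153612
341772 = 2*153612 + 34548
153612 = 4*34548 + 15420
34548 = 2*15420 + 3708
15420 = 4*3708 + 588
3708 = 6*588 + 180
588 = 3*180 + 48
180 = 3*48 + 36
48 = 1*36 + 12
36 = 3*12 + 0
gcd(837156, 341772) = 12.
Express as a combination:
12 = 48 − 36
12 = −180 + 4·48
12 = 4·588 − 13·180
12 = −13·3708 + 82·588
12 = 82·15420 − 341·3708
12 = −341·34548 + 764·15420
12 = 764·153612 − 3397·34548
12 = −3397·341772 + 7558·153612
12 = 7558·837156 − 18513·341772
So 12 = (7558)·837156 + (-18513)·341772.

12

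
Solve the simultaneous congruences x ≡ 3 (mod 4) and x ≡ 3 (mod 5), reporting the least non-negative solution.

3

Write x = 3 + 4·k. Then 4·k ≡ 3 − 3 ≡ 0 (mod 5).
Need 4⁻¹ mod 5. Extended Euclid on (5, 4):
5 = 1*4 + 1
4 = 4*1 + 0
Back-substitute:
1 = 5 − 4
4⁻¹ ≡ 4 (mod 5), so k ≡ 4·0 ≡ 0 (mod 5).
x = 3 + 4·0 = 3.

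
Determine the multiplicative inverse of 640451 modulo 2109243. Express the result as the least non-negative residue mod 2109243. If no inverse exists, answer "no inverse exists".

gcd(2109243, 640451) by repeated division:
2109243 = 3·640451 + 187890
640451 = 3·187890 + 76781
187890 = 2·76781 + 34328
76781 = 2·34328 + 8125
34328 = 4·8125 + 1828
8125 = 4·1828 + 813
1828 = 2·813 + 202
813 = 4·202 + 5
202 = 40·5 + 2
5 = 2·2 + 1
2 = 2·1 + 0
gcd = 1, so the inverse exists. Back-substitute:
1 = 5 − 2·2
1 = −2·202 + 81·5
1 = 81·813 − 326·202
1 = −326·1828 + 733·813
1 = 733·8125 − 3258·1828
1 = −3258·34328 + 13765·8125
1 = 13765·76781 − 30788·34328
1 = −30788·187890 + 75341·76781
1 = 75341·640451 − 256811·187890
1 = −256811·2109243 + 845774·640451
So 640451·845774 ≡ 1 (mod 2109243).

845774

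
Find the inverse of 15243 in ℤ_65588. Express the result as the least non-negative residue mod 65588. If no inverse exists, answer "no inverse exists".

19935

Run Euclid on (65588, 15243):
65588 = 4·15243 + 4616
15243 = 3·4616 + 1395
4616 = 3·1395 + 431
1395 = 3·431 + 102
431 = 4·102 + 23
102 = 4·23 + 10
23 = 2·10 + 3
10 = 3·3 + 1
3 = 3·1 + 0
gcd = 1, so the inverse exists. Back-substitute:
1 = 10 − 3·3
1 = −3·23 + 7·10
1 = 7·102 − 31·23
1 = −31·431 + 131·102
1 = 131·1395 − 424·431
1 = −424·4616 + 1403·1395
1 = 1403·15243 − 4633·4616
1 = −4633·65588 + 19935·15243
So 15243·19935 ≡ 1 (mod 65588).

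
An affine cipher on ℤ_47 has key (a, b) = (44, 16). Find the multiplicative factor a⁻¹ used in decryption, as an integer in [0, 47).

31

Run Euclid on (47, 44):
47 = 1×44 + 3
44 = 14×3 + 2
3 = 1×2 + 1
2 = 2×1 + 0
Since gcd(44, 47) = 1, back-substitute to write 1 as a combination:
1 = 3 − 2
1 = −44 + 15·3
1 = 15·47 − 16·44
Thus 44·(-16) ≡ 1 (mod 47); reducing, -16 mod 47 = 31.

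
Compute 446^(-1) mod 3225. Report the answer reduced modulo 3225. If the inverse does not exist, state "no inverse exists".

Run Euclid on (3225, 446):
3225 = 7·446 + 103
446 = 4·103 + 34
103 = 3·34 + 1
34 = 34·1 + 0
The gcd is 1. Working backward:
1 = 103 − 3·34
1 = −3·446 + 13·103
1 = 13·3225 − 94·446
Thus 446·(-94) ≡ 1 (mod 3225); reducing, -94 mod 3225 = 3131.

3131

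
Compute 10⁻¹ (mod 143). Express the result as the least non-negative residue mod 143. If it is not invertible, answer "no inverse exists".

43

gcd(143, 10) by repeated division:
143 = 14·10 + 3
10 = 3·3 + 1
3 = 3·1 + 0
Since gcd(10, 143) = 1, back-substitute to write 1 as a combination:
1 = 10 − 3·3
1 = −3·143 + 43·10
So 10·43 ≡ 1 (mod 143).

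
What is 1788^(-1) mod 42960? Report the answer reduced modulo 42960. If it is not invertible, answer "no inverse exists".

no inverse exists

Compute gcd(1788, 42960):
42960 = 24*1788 + 48
1788 = 37*48 + 12
48 = 4*12 + 0
The gcd is 12, not 1, hence no inverse exists.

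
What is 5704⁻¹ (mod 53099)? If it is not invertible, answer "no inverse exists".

gcd(53099, 5704) by repeated division:
53099 = 9×5704 + 1763
5704 = 3×1763 + 415
1763 = 4×415 + 103
415 = 4×103 + 3
103 = 34×3 + 1
3 = 3×1 + 0
Since gcd(5704, 53099) = 1, back-substitute to write 1 as a combination:
1 = 103 − 34·3
1 = −34·415 + 137·103
1 = 137·1763 − 582·415
1 = −582·5704 + 1883·1763
1 = 1883·53099 − 17529·5704
Hence 5704⁻¹ ≡ -17529 ≡ 35570 (mod 53099).

35570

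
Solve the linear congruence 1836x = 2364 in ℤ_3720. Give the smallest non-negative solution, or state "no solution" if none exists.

289

First find gcd(1836, 3720):
3720 = 2·1836 + 48
1836 = 38·48 + 12
48 = 4·12 + 0
gcd = 12 and 12 | 2364, so solutions exist. Divide through by 12: 153x ≡ 197 (mod 310).
Now find 153⁻¹ mod 310:
310 = 2*153 + 4
153 = 38*4 + 1
4 = 4*1 + 0
Back-substitute:
1 = 153 − 38·4
1 = −38·310 + 77·153
So 153⁻¹ ≡ 77 (mod 310).
Then x ≡ 77·197 ≡ 289 (mod 310); the smallest non-negative solution is x = 289.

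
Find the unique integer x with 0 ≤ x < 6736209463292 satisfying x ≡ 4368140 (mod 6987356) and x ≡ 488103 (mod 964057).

1153484083976

Write x = 4368140 + 6987356·k. Then 6987356·k ≡ 488103 − 4368140 ≡ 940248 (mod 964057).
Need 6987356⁻¹ mod 964057. Extended Euclid on (964057, 238957):
964057 = 4×238957 + 8229
238957 = 29×8229 + 316
8229 = 26×316 + 13
316 = 24×13 + 4
13 = 3×4 + 1
4 = 4×1 + 0
Back-substitute:
1 = 13 − 3·4
1 = −3·316 + 73·13
1 = 73·8229 − 1901·316
1 = −1901·238957 + 55202·8229
1 = 55202·964057 − 222709·238957
6987356⁻¹ ≡ 741348 (mod 964057), so k ≡ 741348·940248 ≡ 165081 (mod 964057).
x = 4368140 + 6987356·165081 = 1153484083976.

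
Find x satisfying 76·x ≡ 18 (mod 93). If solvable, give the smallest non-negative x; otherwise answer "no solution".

81

First find gcd(76, 93):
93 = 1·76 + 17
76 = 4·17 + 8
17 = 2·8 + 1
8 = 8·1 + 0
gcd = 1, so a unique solution mod 93 exists.
Back-substitute for the Bézout coefficients:
1 = 17 − 2·8
1 = −2·76 + 9·17
1 = 9·93 − 11·76
So 76·(-11) ≡ 1 (mod 93), giving 76⁻¹ ≡ 82.
x ≡ 76⁻¹·18 ≡ 82·18 ≡ 81 (mod 93).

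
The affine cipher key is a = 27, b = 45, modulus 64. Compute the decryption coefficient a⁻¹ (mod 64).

gcd(64, 27) by repeated division:
64 = 2·27 + 10
27 = 2·10 + 7
10 = 1·7 + 3
7 = 2·3 + 1
3 = 3·1 + 0
The gcd is 1. Working backward:
1 = 7 − 2·3
1 = −2·10 + 3·7
1 = 3·27 − 8·10
1 = −8·64 + 19·27
So 27·19 ≡ 1 (mod 64).

19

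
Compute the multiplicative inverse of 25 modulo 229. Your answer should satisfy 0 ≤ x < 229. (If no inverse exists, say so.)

Apply the Euclidean algorithm to 229 and 25:
229 = 9·25 + 4
25 = 6·4 + 1
4 = 4·1 + 0
gcd = 1, so the inverse exists. Back-substitute:
1 = 25 − 6·4
1 = −6·229 + 55·25
So 25·55 ≡ 1 (mod 229).

55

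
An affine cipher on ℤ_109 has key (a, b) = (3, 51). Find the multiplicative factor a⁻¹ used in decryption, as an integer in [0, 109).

Run Euclid on (109, 3):
109 = 36*3 + 1
3 = 3*1 + 0
gcd = 1, so the inverse exists. Back-substitute:
1 = 109 − 36·3
Thus 3·(-36) ≡ 1 (mod 109); reducing, -36 mod 109 = 73.

73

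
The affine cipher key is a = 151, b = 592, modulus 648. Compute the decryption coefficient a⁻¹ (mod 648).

Extended Euclidean algorithm:
648 = 4×151 + 44
151 = 3×44 + 19
44 = 2×19 + 6
19 = 3×6 + 1
6 = 6×1 + 0
gcd = 1, so the inverse exists. Back-substitute:
1 = 19 − 3·6
1 = −3·44 + 7·19
1 = 7·151 − 24·44
1 = −24·648 + 103·151
So 151·103 ≡ 1 (mod 648).

103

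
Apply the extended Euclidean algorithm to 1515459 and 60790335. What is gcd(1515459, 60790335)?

Repeated division:
60790335 = 40·1515459 + 171975
1515459 = 8·171975 + 139659
171975 = 1·139659 + 32316
139659 = 4·32316 + 10395
32316 = 3·10395 + 1131
10395 = 9·1131 + 216
1131 = 5·216 + 51
216 = 4·51 + 12
51 = 4·12 + 3
12 = 4·3 + 0
gcd(1515459, 60790335) = 3.
Back-substituting:
3 = 51 − 4·12
3 = −4·216 + 17·51
3 = 17·1131 − 89·216
3 = −89·10395 + 818·1131
3 = 818·32316 − 2543·10395
3 = −2543·139659 + 10990·32316
3 = 10990·171975 − 13533·139659
3 = −13533·1515459 + 119254·171975
3 = 119254·60790335 − 4783693·1515459
So 3 = (119254)·60790335 + (-4783693)·1515459.

3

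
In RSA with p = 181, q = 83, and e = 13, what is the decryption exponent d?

φ(n) = (p−1)(q−1) = 180·82 = 14760.
Need d with 13·d ≡ 1 (mod 14760). Apply the extended Euclidean algorithm:
14760 = 1135·13 + 5
13 = 2·5 + 3
5 = 1·3 + 2
3 = 1·2 + 1
2 = 2·1 + 0
Back-substitute:
1 = 3 − 2
1 = −5 + 2·3
1 = 2·13 − 5·5
1 = −5·14760 + 5677·13
So 13·5677 ≡ 1 (mod 14760), hence d = 5677.

5677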